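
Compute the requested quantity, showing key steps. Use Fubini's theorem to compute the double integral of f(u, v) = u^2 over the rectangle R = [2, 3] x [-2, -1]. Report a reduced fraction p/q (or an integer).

f(u, v) is a tensor product of a function of u and a function of v, and both factors are bounded continuous (hence Lebesgue integrable) on the rectangle, so Fubini's theorem applies:
  integral_R f d(m x m) = (integral_a1^b1 u^2 du) * (integral_a2^b2 1 dv).
Inner integral in u: integral_{2}^{3} u^2 du = (3^3 - 2^3)/3
  = 19/3.
Inner integral in v: integral_{-2}^{-1} 1 dv = ((-1)^1 - (-2)^1)/1
  = 1.
Product: (19/3) * (1) = 19/3.

19/3


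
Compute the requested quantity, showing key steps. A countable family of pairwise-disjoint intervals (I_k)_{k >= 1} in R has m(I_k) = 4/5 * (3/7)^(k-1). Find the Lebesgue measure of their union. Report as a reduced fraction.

By countable additivity of the Lebesgue measure on pairwise disjoint measurable sets,
  m(union_{k >= 1} I_k) = sum_{k >= 1} m(I_k) = sum_{k >= 1} a * r^(k-1),
  with a = 4/5 and r = 3/7.
Since 0 < r = 3/7 < 1, the geometric series converges:
  sum_{k >= 1} a * r^(k-1) = a / (1 - r).
  = 4/5 / (1 - 3/7)
  = 4/5 / (4/7)
  = 7/5.

7/5


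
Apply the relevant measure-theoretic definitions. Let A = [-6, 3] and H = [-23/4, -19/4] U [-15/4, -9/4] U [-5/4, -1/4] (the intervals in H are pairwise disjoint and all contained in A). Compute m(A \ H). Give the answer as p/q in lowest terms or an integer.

The ambient interval has length m(A) = 3 - (-6) = 9.
Since the holes are disjoint and sit inside A, by finite additivity
  m(H) = sum_i (b_i - a_i), and m(A \ H) = m(A) - m(H).
Computing the hole measures:
  m(H_1) = -19/4 - (-23/4) = 1.
  m(H_2) = -9/4 - (-15/4) = 3/2.
  m(H_3) = -1/4 - (-5/4) = 1.
Summed: m(H) = 1 + 3/2 + 1 = 7/2.
So m(A \ H) = 9 - 7/2 = 11/2.

11/2


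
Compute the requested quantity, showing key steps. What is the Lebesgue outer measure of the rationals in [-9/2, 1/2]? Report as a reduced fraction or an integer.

Q cap [-9/2, 1/2] is countable; list its elements as q_1, q_2, ... . Fix eps > 0 and cover the k-th point by an interval of length eps * 2^(-k). The cover has total length eps * sum_{k>=1} 2^(-k) = eps, so by definition of outer measure m*(Q cap [-9/2, 1/2]) <= eps. Since eps was arbitrary and m* >= 0, the outer measure is 0.

0


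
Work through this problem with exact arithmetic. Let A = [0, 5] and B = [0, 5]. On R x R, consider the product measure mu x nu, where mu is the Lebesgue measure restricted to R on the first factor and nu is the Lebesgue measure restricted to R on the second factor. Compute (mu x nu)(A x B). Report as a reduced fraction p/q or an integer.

For a measurable rectangle A x B, the product measure satisfies
  (mu x nu)(A x B) = mu(A) * nu(B).
  mu(A) = 5.
  nu(B) = 5.
  (mu x nu)(A x B) = 5 * 5 = 25.

25


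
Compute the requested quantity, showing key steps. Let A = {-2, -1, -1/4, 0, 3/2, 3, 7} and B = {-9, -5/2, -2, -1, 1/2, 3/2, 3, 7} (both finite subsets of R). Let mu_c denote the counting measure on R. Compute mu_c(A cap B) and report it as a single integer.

Counting measure on a finite set equals cardinality. mu_c(A cap B) = |A cap B| (elements appearing in both).
Enumerating the elements of A that also lie in B gives 5 element(s).
So mu_c(A cap B) = 5.

5


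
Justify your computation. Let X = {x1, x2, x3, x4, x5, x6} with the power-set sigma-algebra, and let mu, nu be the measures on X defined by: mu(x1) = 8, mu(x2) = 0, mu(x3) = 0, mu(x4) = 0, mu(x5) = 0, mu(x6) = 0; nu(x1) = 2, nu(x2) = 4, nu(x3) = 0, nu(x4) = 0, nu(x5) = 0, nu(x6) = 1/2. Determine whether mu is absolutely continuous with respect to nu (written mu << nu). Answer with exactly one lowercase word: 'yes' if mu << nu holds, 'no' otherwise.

mu << nu means: every nu-null measurable set is also mu-null; equivalently, for every atom x, if nu({x}) = 0 then mu({x}) = 0.
Checking each atom:
  x1: nu = 2 > 0 -> no constraint.
  x2: nu = 4 > 0 -> no constraint.
  x3: nu = 0, mu = 0 -> consistent with mu << nu.
  x4: nu = 0, mu = 0 -> consistent with mu << nu.
  x5: nu = 0, mu = 0 -> consistent with mu << nu.
  x6: nu = 1/2 > 0 -> no constraint.
No atom violates the condition. Therefore mu << nu.

yes


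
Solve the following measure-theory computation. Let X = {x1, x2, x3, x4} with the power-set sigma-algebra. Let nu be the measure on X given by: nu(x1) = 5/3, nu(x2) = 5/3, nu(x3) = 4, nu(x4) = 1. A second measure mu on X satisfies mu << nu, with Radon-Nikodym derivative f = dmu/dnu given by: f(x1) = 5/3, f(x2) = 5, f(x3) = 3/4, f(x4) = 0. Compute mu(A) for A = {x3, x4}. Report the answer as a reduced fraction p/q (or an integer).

By the defining property of the Radon-Nikodym derivative, for every measurable set A,
  mu(A) = integral_A f dnu.
Since nu is a discrete measure concentrated on the atoms of X, the integral over A reduces to the sum
  mu(A) = sum_{x in A} f(x) * nu({x}).
Computing each term:
  x3: f(x3) * nu(x3) = 3/4 * 4 = 3.
  x4: f(x4) * nu(x4) = 0 * 1 = 0.
Summing: mu(A) = 3 + 0 = 3.

3


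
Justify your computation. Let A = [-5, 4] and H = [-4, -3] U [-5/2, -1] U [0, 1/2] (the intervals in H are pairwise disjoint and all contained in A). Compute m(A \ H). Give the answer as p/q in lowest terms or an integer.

The ambient interval has length m(A) = 4 - (-5) = 9.
Since the holes are disjoint and sit inside A, by finite additivity
  m(H) = sum_i (b_i - a_i), and m(A \ H) = m(A) - m(H).
Computing the hole measures:
  m(H_1) = -3 - (-4) = 1.
  m(H_2) = -1 - (-5/2) = 3/2.
  m(H_3) = 1/2 - 0 = 1/2.
Summed: m(H) = 1 + 3/2 + 1/2 = 3.
So m(A \ H) = 9 - 3 = 6.

6


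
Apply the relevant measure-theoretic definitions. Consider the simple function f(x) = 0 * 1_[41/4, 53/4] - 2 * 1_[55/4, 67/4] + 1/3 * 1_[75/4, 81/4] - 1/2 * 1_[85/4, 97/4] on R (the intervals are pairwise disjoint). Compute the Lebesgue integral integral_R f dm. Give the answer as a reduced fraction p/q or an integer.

For a simple function f = sum_i c_i * 1_{A_i} with disjoint A_i,
  integral f dm = sum_i c_i * m(A_i).
Lengths of the A_i:
  m(A_1) = 53/4 - 41/4 = 3.
  m(A_2) = 67/4 - 55/4 = 3.
  m(A_3) = 81/4 - 75/4 = 3/2.
  m(A_4) = 97/4 - 85/4 = 3.
Contributions c_i * m(A_i):
  (0) * (3) = 0.
  (-2) * (3) = -6.
  (1/3) * (3/2) = 1/2.
  (-1/2) * (3) = -3/2.
Total: 0 - 6 + 1/2 - 3/2 = -7.

-7


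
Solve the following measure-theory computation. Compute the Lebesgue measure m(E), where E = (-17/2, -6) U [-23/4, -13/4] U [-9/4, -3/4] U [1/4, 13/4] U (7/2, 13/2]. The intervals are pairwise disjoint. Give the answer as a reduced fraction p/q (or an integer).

For pairwise disjoint intervals, m(union_i I_i) = sum_i m(I_i),
and m is invariant under swapping open/closed endpoints (single points have measure 0).
So m(E) = sum_i (b_i - a_i).
  I_1 has length -6 - (-17/2) = 5/2.
  I_2 has length -13/4 - (-23/4) = 5/2.
  I_3 has length -3/4 - (-9/4) = 3/2.
  I_4 has length 13/4 - 1/4 = 3.
  I_5 has length 13/2 - 7/2 = 3.
Summing:
  m(E) = 5/2 + 5/2 + 3/2 + 3 + 3 = 25/2.

25/2


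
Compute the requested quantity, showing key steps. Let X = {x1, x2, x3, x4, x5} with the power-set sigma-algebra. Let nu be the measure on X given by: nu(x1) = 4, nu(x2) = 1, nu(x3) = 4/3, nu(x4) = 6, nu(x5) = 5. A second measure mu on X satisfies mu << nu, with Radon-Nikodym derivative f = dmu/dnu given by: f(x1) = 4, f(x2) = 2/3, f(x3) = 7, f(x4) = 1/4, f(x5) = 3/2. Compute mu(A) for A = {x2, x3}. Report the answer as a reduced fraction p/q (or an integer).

By the defining property of the Radon-Nikodym derivative, for every measurable set A,
  mu(A) = integral_A f dnu.
Since nu is a discrete measure concentrated on the atoms of X, the integral over A reduces to the sum
  mu(A) = sum_{x in A} f(x) * nu({x}).
Computing each term:
  x2: f(x2) * nu(x2) = 2/3 * 1 = 2/3.
  x3: f(x3) * nu(x3) = 7 * 4/3 = 28/3.
Summing: mu(A) = 2/3 + 28/3 = 10.

10


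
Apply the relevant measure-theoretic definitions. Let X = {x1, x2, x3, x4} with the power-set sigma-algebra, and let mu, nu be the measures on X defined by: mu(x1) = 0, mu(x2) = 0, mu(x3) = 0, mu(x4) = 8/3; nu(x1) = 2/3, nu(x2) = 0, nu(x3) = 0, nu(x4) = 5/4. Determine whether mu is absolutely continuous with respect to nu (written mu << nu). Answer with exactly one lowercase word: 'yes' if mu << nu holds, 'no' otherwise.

mu << nu means: every nu-null measurable set is also mu-null; equivalently, for every atom x, if nu({x}) = 0 then mu({x}) = 0.
Checking each atom:
  x1: nu = 2/3 > 0 -> no constraint.
  x2: nu = 0, mu = 0 -> consistent with mu << nu.
  x3: nu = 0, mu = 0 -> consistent with mu << nu.
  x4: nu = 5/4 > 0 -> no constraint.
No atom violates the condition. Therefore mu << nu.

yes


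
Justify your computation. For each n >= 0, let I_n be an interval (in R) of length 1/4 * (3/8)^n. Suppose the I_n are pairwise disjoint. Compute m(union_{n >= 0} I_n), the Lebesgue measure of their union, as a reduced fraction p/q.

By countable additivity of the Lebesgue measure on pairwise disjoint measurable sets,
  m(union_{n >= 0} I_n) = sum_{n >= 0} m(I_n) = sum_{n >= 0} a * r^n,
  with a = 1/4 and r = 3/8.
Since 0 < r = 3/8 < 1, the geometric series converges:
  sum_{n >= 0} a * r^n = a / (1 - r).
  = 1/4 / (1 - 3/8)
  = 1/4 / (5/8)
  = 2/5.

2/5


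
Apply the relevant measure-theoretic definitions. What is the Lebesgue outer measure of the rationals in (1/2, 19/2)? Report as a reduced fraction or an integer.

Q cap (1/2, 19/2) is countable; list its elements as q_1, q_2, ... . Fix eps > 0 and cover the k-th point by an interval of length eps * 2^(-k). The cover has total length eps * sum_{k>=1} 2^(-k) = eps, so by definition of outer measure m*(Q cap (1/2, 19/2)) <= eps. Since eps was arbitrary and m* >= 0, the outer measure is 0.

0


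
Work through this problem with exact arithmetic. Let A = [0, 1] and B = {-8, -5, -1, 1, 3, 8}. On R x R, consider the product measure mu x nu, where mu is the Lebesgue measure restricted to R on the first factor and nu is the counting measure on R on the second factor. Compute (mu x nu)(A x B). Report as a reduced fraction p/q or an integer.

For a measurable rectangle A x B, the product measure satisfies
  (mu x nu)(A x B) = mu(A) * nu(B).
  mu(A) = 1.
  nu(B) = 6.
  (mu x nu)(A x B) = 1 * 6 = 6.

6


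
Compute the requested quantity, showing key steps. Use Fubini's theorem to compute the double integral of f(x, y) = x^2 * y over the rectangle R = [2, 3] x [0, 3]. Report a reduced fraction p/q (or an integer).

f(x, y) is a tensor product of a function of x and a function of y, and both factors are bounded continuous (hence Lebesgue integrable) on the rectangle, so Fubini's theorem applies:
  integral_R f d(m x m) = (integral_a1^b1 x^2 dx) * (integral_a2^b2 y dy).
Inner integral in x: integral_{2}^{3} x^2 dx = (3^3 - 2^3)/3
  = 19/3.
Inner integral in y: integral_{0}^{3} y dy = (3^2 - 0^2)/2
  = 9/2.
Product: (19/3) * (9/2) = 57/2.

57/2


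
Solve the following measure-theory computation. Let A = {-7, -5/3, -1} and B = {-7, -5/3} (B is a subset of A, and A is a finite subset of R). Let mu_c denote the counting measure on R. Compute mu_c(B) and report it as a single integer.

Counting measure assigns mu_c(E) = |E| (number of elements) when E is finite.
B has 2 element(s), so mu_c(B) = 2.

2


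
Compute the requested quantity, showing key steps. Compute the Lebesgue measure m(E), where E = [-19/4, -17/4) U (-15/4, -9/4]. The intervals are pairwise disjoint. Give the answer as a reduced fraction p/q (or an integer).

For pairwise disjoint intervals, m(union_i I_i) = sum_i m(I_i),
and m is invariant under swapping open/closed endpoints (single points have measure 0).
So m(E) = sum_i (b_i - a_i).
  I_1 has length -17/4 - (-19/4) = 1/2.
  I_2 has length -9/4 - (-15/4) = 3/2.
Summing:
  m(E) = 1/2 + 3/2 = 2.

2


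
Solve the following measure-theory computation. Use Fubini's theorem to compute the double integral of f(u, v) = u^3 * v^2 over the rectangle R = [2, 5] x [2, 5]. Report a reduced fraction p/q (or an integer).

f(u, v) is a tensor product of a function of u and a function of v, and both factors are bounded continuous (hence Lebesgue integrable) on the rectangle, so Fubini's theorem applies:
  integral_R f d(m x m) = (integral_a1^b1 u^3 du) * (integral_a2^b2 v^2 dv).
Inner integral in u: integral_{2}^{5} u^3 du = (5^4 - 2^4)/4
  = 609/4.
Inner integral in v: integral_{2}^{5} v^2 dv = (5^3 - 2^3)/3
  = 39.
Product: (609/4) * (39) = 23751/4.

23751/4


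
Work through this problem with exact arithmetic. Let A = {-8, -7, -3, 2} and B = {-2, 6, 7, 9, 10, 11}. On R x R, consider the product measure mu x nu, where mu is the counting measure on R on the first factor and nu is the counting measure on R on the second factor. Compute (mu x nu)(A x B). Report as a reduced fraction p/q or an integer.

For a measurable rectangle A x B, the product measure satisfies
  (mu x nu)(A x B) = mu(A) * nu(B).
  mu(A) = 4.
  nu(B) = 6.
  (mu x nu)(A x B) = 4 * 6 = 24.

24


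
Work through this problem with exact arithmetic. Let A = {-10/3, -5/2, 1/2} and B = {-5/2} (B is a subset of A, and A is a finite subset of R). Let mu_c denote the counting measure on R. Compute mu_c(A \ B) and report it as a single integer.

Counting measure assigns mu_c(E) = |E| (number of elements) when E is finite. For B subset A, A \ B is the set of elements of A not in B, so |A \ B| = |A| - |B|.
|A| = 3, |B| = 1, so mu_c(A \ B) = 3 - 1 = 2.

2


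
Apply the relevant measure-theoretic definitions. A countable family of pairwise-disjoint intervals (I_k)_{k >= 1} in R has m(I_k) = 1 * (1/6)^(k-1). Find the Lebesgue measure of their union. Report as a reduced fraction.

By countable additivity of the Lebesgue measure on pairwise disjoint measurable sets,
  m(union_{k >= 1} I_k) = sum_{k >= 1} m(I_k) = sum_{k >= 1} a * r^(k-1),
  with a = 1 and r = 1/6.
Since 0 < r = 1/6 < 1, the geometric series converges:
  sum_{k >= 1} a * r^(k-1) = a / (1 - r).
  = 1 / (1 - 1/6)
  = 1 / (5/6)
  = 6/5.

6/5


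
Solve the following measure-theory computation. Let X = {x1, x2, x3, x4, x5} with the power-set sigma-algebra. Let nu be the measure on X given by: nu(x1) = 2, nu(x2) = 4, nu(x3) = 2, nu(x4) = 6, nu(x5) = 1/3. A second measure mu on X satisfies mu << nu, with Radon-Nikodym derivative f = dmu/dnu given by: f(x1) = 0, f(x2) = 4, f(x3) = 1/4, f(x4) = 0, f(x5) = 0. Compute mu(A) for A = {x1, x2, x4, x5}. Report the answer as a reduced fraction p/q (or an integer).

By the defining property of the Radon-Nikodym derivative, for every measurable set A,
  mu(A) = integral_A f dnu.
Since nu is a discrete measure concentrated on the atoms of X, the integral over A reduces to the sum
  mu(A) = sum_{x in A} f(x) * nu({x}).
Computing each term:
  x1: f(x1) * nu(x1) = 0 * 2 = 0.
  x2: f(x2) * nu(x2) = 4 * 4 = 16.
  x4: f(x4) * nu(x4) = 0 * 6 = 0.
  x5: f(x5) * nu(x5) = 0 * 1/3 = 0.
Summing: mu(A) = 0 + 16 + 0 + 0 = 16.

16


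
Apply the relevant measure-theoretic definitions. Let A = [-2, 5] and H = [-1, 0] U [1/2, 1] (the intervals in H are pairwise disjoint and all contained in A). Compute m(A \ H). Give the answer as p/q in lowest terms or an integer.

The ambient interval has length m(A) = 5 - (-2) = 7.
Since the holes are disjoint and sit inside A, by finite additivity
  m(H) = sum_i (b_i - a_i), and m(A \ H) = m(A) - m(H).
Computing the hole measures:
  m(H_1) = 0 - (-1) = 1.
  m(H_2) = 1 - 1/2 = 1/2.
Summed: m(H) = 1 + 1/2 = 3/2.
So m(A \ H) = 7 - 3/2 = 11/2.

11/2


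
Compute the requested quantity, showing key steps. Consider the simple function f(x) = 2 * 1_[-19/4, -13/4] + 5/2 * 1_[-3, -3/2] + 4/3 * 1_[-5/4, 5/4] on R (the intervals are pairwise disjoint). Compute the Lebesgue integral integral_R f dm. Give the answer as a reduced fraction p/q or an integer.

For a simple function f = sum_i c_i * 1_{A_i} with disjoint A_i,
  integral f dm = sum_i c_i * m(A_i).
Lengths of the A_i:
  m(A_1) = -13/4 - (-19/4) = 3/2.
  m(A_2) = -3/2 - (-3) = 3/2.
  m(A_3) = 5/4 - (-5/4) = 5/2.
Contributions c_i * m(A_i):
  (2) * (3/2) = 3.
  (5/2) * (3/2) = 15/4.
  (4/3) * (5/2) = 10/3.
Total: 3 + 15/4 + 10/3 = 121/12.

121/12


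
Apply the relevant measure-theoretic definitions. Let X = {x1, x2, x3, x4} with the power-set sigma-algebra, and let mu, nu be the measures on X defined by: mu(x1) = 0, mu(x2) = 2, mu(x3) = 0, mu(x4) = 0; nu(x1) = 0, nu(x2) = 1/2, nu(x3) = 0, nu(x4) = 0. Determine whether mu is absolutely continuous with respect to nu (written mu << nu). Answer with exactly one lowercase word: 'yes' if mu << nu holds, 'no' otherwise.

mu << nu means: every nu-null measurable set is also mu-null; equivalently, for every atom x, if nu({x}) = 0 then mu({x}) = 0.
Checking each atom:
  x1: nu = 0, mu = 0 -> consistent with mu << nu.
  x2: nu = 1/2 > 0 -> no constraint.
  x3: nu = 0, mu = 0 -> consistent with mu << nu.
  x4: nu = 0, mu = 0 -> consistent with mu << nu.
No atom violates the condition. Therefore mu << nu.

yes


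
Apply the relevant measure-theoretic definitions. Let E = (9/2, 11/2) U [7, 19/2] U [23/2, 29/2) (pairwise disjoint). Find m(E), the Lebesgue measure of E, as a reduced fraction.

For pairwise disjoint intervals, m(union_i I_i) = sum_i m(I_i),
and m is invariant under swapping open/closed endpoints (single points have measure 0).
So m(E) = sum_i (b_i - a_i).
  I_1 has length 11/2 - 9/2 = 1.
  I_2 has length 19/2 - 7 = 5/2.
  I_3 has length 29/2 - 23/2 = 3.
Summing:
  m(E) = 1 + 5/2 + 3 = 13/2.

13/2


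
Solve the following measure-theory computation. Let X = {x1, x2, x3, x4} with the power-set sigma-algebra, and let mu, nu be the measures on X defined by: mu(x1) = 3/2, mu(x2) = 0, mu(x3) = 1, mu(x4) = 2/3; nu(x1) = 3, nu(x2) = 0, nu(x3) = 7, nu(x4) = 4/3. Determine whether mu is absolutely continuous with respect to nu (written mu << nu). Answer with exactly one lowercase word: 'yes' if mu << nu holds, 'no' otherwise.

mu << nu means: every nu-null measurable set is also mu-null; equivalently, for every atom x, if nu({x}) = 0 then mu({x}) = 0.
Checking each atom:
  x1: nu = 3 > 0 -> no constraint.
  x2: nu = 0, mu = 0 -> consistent with mu << nu.
  x3: nu = 7 > 0 -> no constraint.
  x4: nu = 4/3 > 0 -> no constraint.
No atom violates the condition. Therefore mu << nu.

yes


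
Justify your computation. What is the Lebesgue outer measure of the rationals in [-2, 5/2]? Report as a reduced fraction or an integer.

E = Q cap [-2, 5/2] is a subset of Q, which is countable. Enumerate Q = {q_1, q_2, ...}; for any eps > 0, cover q_k by the open interval (q_k - eps/2^(k+1), q_k + eps/2^(k+1)), of length eps/2^k. The total cover length is sum_{k>=1} eps/2^k = eps. Hence m*(E) <= m*(Q) <= eps for every eps > 0, and since outer measure is non-negative, m*(E) = 0.

0


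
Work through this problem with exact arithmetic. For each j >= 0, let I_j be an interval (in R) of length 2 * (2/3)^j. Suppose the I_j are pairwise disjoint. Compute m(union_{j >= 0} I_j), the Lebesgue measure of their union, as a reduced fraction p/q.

By countable additivity of the Lebesgue measure on pairwise disjoint measurable sets,
  m(union_{j >= 0} I_j) = sum_{j >= 0} m(I_j) = sum_{j >= 0} a * r^j,
  with a = 2 and r = 2/3.
Since 0 < r = 2/3 < 1, the geometric series converges:
  sum_{j >= 0} a * r^j = a / (1 - r).
  = 2 / (1 - 2/3)
  = 2 / (1/3)
  = 6.

6


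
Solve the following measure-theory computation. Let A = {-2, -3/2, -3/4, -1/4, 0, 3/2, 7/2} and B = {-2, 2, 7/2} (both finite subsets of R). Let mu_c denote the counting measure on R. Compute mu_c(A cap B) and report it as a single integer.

Counting measure on a finite set equals cardinality. mu_c(A cap B) = |A cap B| (elements appearing in both).
Enumerating the elements of A that also lie in B gives 2 element(s).
So mu_c(A cap B) = 2.

2


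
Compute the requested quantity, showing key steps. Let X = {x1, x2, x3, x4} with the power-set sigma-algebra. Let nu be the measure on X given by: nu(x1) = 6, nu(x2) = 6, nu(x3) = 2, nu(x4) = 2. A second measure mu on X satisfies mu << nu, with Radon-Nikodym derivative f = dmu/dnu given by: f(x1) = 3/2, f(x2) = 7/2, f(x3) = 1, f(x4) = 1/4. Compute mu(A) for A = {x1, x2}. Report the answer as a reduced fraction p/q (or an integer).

By the defining property of the Radon-Nikodym derivative, for every measurable set A,
  mu(A) = integral_A f dnu.
Since nu is a discrete measure concentrated on the atoms of X, the integral over A reduces to the sum
  mu(A) = sum_{x in A} f(x) * nu({x}).
Computing each term:
  x1: f(x1) * nu(x1) = 3/2 * 6 = 9.
  x2: f(x2) * nu(x2) = 7/2 * 6 = 21.
Summing: mu(A) = 9 + 21 = 30.

30


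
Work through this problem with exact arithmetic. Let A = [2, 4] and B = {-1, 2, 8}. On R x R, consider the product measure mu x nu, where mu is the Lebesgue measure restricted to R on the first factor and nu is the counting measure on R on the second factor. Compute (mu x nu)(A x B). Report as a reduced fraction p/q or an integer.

For a measurable rectangle A x B, the product measure satisfies
  (mu x nu)(A x B) = mu(A) * nu(B).
  mu(A) = 2.
  nu(B) = 3.
  (mu x nu)(A x B) = 2 * 3 = 6.

6


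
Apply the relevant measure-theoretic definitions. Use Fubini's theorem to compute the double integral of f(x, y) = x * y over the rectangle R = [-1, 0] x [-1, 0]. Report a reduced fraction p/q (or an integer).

f(x, y) is a tensor product of a function of x and a function of y, and both factors are bounded continuous (hence Lebesgue integrable) on the rectangle, so Fubini's theorem applies:
  integral_R f d(m x m) = (integral_a1^b1 x dx) * (integral_a2^b2 y dy).
Inner integral in x: integral_{-1}^{0} x dx = (0^2 - (-1)^2)/2
  = -1/2.
Inner integral in y: integral_{-1}^{0} y dy = (0^2 - (-1)^2)/2
  = -1/2.
Product: (-1/2) * (-1/2) = 1/4.

1/4


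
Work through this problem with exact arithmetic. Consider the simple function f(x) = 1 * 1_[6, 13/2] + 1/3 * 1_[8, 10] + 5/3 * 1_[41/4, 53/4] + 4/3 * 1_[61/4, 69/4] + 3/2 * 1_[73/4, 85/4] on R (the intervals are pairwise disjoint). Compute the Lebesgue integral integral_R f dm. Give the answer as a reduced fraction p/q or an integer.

For a simple function f = sum_i c_i * 1_{A_i} with disjoint A_i,
  integral f dm = sum_i c_i * m(A_i).
Lengths of the A_i:
  m(A_1) = 13/2 - 6 = 1/2.
  m(A_2) = 10 - 8 = 2.
  m(A_3) = 53/4 - 41/4 = 3.
  m(A_4) = 69/4 - 61/4 = 2.
  m(A_5) = 85/4 - 73/4 = 3.
Contributions c_i * m(A_i):
  (1) * (1/2) = 1/2.
  (1/3) * (2) = 2/3.
  (5/3) * (3) = 5.
  (4/3) * (2) = 8/3.
  (3/2) * (3) = 9/2.
Total: 1/2 + 2/3 + 5 + 8/3 + 9/2 = 40/3.

40/3


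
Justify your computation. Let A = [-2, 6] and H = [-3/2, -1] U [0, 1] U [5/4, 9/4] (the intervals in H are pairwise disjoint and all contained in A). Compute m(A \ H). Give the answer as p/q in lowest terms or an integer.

The ambient interval has length m(A) = 6 - (-2) = 8.
Since the holes are disjoint and sit inside A, by finite additivity
  m(H) = sum_i (b_i - a_i), and m(A \ H) = m(A) - m(H).
Computing the hole measures:
  m(H_1) = -1 - (-3/2) = 1/2.
  m(H_2) = 1 - 0 = 1.
  m(H_3) = 9/4 - 5/4 = 1.
Summed: m(H) = 1/2 + 1 + 1 = 5/2.
So m(A \ H) = 8 - 5/2 = 11/2.

11/2


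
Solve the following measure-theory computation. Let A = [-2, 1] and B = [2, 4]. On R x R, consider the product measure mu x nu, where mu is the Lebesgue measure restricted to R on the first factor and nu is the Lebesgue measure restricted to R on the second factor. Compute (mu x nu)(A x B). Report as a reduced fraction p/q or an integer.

For a measurable rectangle A x B, the product measure satisfies
  (mu x nu)(A x B) = mu(A) * nu(B).
  mu(A) = 3.
  nu(B) = 2.
  (mu x nu)(A x B) = 3 * 2 = 6.

6


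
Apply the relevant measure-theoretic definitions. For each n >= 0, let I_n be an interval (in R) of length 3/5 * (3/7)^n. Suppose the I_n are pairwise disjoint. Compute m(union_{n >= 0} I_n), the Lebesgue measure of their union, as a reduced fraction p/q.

By countable additivity of the Lebesgue measure on pairwise disjoint measurable sets,
  m(union_{n >= 0} I_n) = sum_{n >= 0} m(I_n) = sum_{n >= 0} a * r^n,
  with a = 3/5 and r = 3/7.
Since 0 < r = 3/7 < 1, the geometric series converges:
  sum_{n >= 0} a * r^n = a / (1 - r).
  = 3/5 / (1 - 3/7)
  = 3/5 / (4/7)
  = 21/20.

21/20


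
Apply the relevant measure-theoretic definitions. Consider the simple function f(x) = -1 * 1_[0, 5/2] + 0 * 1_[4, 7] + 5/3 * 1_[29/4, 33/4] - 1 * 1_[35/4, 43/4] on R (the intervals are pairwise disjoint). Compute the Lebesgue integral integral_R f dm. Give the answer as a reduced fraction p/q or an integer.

For a simple function f = sum_i c_i * 1_{A_i} with disjoint A_i,
  integral f dm = sum_i c_i * m(A_i).
Lengths of the A_i:
  m(A_1) = 5/2 - 0 = 5/2.
  m(A_2) = 7 - 4 = 3.
  m(A_3) = 33/4 - 29/4 = 1.
  m(A_4) = 43/4 - 35/4 = 2.
Contributions c_i * m(A_i):
  (-1) * (5/2) = -5/2.
  (0) * (3) = 0.
  (5/3) * (1) = 5/3.
  (-1) * (2) = -2.
Total: -5/2 + 0 + 5/3 - 2 = -17/6.

-17/6


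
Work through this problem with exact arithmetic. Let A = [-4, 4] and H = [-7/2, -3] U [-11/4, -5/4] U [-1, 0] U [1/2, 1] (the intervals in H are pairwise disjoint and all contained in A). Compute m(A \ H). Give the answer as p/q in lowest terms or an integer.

The ambient interval has length m(A) = 4 - (-4) = 8.
Since the holes are disjoint and sit inside A, by finite additivity
  m(H) = sum_i (b_i - a_i), and m(A \ H) = m(A) - m(H).
Computing the hole measures:
  m(H_1) = -3 - (-7/2) = 1/2.
  m(H_2) = -5/4 - (-11/4) = 3/2.
  m(H_3) = 0 - (-1) = 1.
  m(H_4) = 1 - 1/2 = 1/2.
Summed: m(H) = 1/2 + 3/2 + 1 + 1/2 = 7/2.
So m(A \ H) = 8 - 7/2 = 9/2.

9/2


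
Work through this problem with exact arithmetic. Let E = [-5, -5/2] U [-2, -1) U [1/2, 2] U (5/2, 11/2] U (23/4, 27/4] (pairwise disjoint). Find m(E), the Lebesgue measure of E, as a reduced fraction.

For pairwise disjoint intervals, m(union_i I_i) = sum_i m(I_i),
and m is invariant under swapping open/closed endpoints (single points have measure 0).
So m(E) = sum_i (b_i - a_i).
  I_1 has length -5/2 - (-5) = 5/2.
  I_2 has length -1 - (-2) = 1.
  I_3 has length 2 - 1/2 = 3/2.
  I_4 has length 11/2 - 5/2 = 3.
  I_5 has length 27/4 - 23/4 = 1.
Summing:
  m(E) = 5/2 + 1 + 3/2 + 3 + 1 = 9.

9


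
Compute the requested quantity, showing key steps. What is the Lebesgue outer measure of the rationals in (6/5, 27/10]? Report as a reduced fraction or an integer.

Q cap (6/5, 27/10] is countable; list its elements as q_1, q_2, ... . Fix eps > 0 and cover the k-th point by an interval of length eps * 2^(-k). The cover has total length eps * sum_{k>=1} 2^(-k) = eps, so by definition of outer measure m*(Q cap (6/5, 27/10]) <= eps. Since eps was arbitrary and m* >= 0, the outer measure is 0.

0


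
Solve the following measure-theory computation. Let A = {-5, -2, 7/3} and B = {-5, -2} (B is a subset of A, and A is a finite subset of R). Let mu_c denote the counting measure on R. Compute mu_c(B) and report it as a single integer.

Counting measure assigns mu_c(E) = |E| (number of elements) when E is finite.
B has 2 element(s), so mu_c(B) = 2.

2


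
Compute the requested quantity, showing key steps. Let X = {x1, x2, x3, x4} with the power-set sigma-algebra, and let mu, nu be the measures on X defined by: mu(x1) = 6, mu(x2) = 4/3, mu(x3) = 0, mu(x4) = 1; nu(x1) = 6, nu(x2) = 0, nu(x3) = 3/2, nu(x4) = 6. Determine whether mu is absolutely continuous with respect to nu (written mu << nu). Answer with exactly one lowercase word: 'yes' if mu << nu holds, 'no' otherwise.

mu << nu means: every nu-null measurable set is also mu-null; equivalently, for every atom x, if nu({x}) = 0 then mu({x}) = 0.
Checking each atom:
  x1: nu = 6 > 0 -> no constraint.
  x2: nu = 0, mu = 4/3 > 0 -> violates mu << nu.
  x3: nu = 3/2 > 0 -> no constraint.
  x4: nu = 6 > 0 -> no constraint.
The atom(s) x2 violate the condition (nu = 0 but mu > 0). Therefore mu is NOT absolutely continuous w.r.t. nu.

no


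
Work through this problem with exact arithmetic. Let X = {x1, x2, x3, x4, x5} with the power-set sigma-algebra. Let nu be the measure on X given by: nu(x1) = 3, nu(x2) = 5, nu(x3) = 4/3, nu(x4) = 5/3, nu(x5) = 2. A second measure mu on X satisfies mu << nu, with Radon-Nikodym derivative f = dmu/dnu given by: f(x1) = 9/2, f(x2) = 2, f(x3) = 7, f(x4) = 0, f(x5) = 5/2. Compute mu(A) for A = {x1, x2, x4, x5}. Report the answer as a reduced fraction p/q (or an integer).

By the defining property of the Radon-Nikodym derivative, for every measurable set A,
  mu(A) = integral_A f dnu.
Since nu is a discrete measure concentrated on the atoms of X, the integral over A reduces to the sum
  mu(A) = sum_{x in A} f(x) * nu({x}).
Computing each term:
  x1: f(x1) * nu(x1) = 9/2 * 3 = 27/2.
  x2: f(x2) * nu(x2) = 2 * 5 = 10.
  x4: f(x4) * nu(x4) = 0 * 5/3 = 0.
  x5: f(x5) * nu(x5) = 5/2 * 2 = 5.
Summing: mu(A) = 27/2 + 10 + 0 + 5 = 57/2.

57/2


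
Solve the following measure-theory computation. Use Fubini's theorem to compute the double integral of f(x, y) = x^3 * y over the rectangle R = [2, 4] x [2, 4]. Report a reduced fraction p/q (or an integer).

f(x, y) is a tensor product of a function of x and a function of y, and both factors are bounded continuous (hence Lebesgue integrable) on the rectangle, so Fubini's theorem applies:
  integral_R f d(m x m) = (integral_a1^b1 x^3 dx) * (integral_a2^b2 y dy).
Inner integral in x: integral_{2}^{4} x^3 dx = (4^4 - 2^4)/4
  = 60.
Inner integral in y: integral_{2}^{4} y dy = (4^2 - 2^2)/2
  = 6.
Product: (60) * (6) = 360.

360


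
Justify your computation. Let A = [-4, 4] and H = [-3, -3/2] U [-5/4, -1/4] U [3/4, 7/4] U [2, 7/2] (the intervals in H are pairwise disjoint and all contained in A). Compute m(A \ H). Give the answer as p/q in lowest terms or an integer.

The ambient interval has length m(A) = 4 - (-4) = 8.
Since the holes are disjoint and sit inside A, by finite additivity
  m(H) = sum_i (b_i - a_i), and m(A \ H) = m(A) - m(H).
Computing the hole measures:
  m(H_1) = -3/2 - (-3) = 3/2.
  m(H_2) = -1/4 - (-5/4) = 1.
  m(H_3) = 7/4 - 3/4 = 1.
  m(H_4) = 7/2 - 2 = 3/2.
Summed: m(H) = 3/2 + 1 + 1 + 3/2 = 5.
So m(A \ H) = 8 - 5 = 3.

3


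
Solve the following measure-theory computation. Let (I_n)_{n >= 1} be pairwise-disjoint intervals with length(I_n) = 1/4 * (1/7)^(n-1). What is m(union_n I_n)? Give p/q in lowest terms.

By countable additivity of the Lebesgue measure on pairwise disjoint measurable sets,
  m(union_{n >= 1} I_n) = sum_{n >= 1} m(I_n) = sum_{n >= 1} a * r^(n-1),
  with a = 1/4 and r = 1/7.
Since 0 < r = 1/7 < 1, the geometric series converges:
  sum_{n >= 1} a * r^(n-1) = a / (1 - r).
  = 1/4 / (1 - 1/7)
  = 1/4 / (6/7)
  = 7/24.

7/24


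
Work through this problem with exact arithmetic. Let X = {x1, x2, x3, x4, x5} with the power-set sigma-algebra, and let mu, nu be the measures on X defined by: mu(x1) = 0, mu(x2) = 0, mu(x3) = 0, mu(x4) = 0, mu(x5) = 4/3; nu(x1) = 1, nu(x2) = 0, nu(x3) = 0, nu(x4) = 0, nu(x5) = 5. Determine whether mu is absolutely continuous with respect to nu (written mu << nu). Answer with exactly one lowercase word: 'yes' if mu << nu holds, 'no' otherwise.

mu << nu means: every nu-null measurable set is also mu-null; equivalently, for every atom x, if nu({x}) = 0 then mu({x}) = 0.
Checking each atom:
  x1: nu = 1 > 0 -> no constraint.
  x2: nu = 0, mu = 0 -> consistent with mu << nu.
  x3: nu = 0, mu = 0 -> consistent with mu << nu.
  x4: nu = 0, mu = 0 -> consistent with mu << nu.
  x5: nu = 5 > 0 -> no constraint.
No atom violates the condition. Therefore mu << nu.

yes


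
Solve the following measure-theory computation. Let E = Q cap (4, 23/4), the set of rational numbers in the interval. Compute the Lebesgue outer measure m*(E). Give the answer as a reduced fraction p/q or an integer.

The set Q cap (4, 23/4) is countable (a subset of the countable set Q). Lebesgue outer measure of any countable set is 0: each singleton {q} has m*({q}) = 0, and by countable subadditivity m*(union_k {q_k}) <= sum_k m*({q_k}) = sum_k 0 = 0. The reverse inequality m*(E) >= 0 is automatic. So m*(Q cap (4, 23/4)) = 0.

0


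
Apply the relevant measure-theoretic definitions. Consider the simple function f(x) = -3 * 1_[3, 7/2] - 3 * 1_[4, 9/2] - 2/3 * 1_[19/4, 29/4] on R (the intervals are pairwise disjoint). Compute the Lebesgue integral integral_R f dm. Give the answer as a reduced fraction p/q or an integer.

For a simple function f = sum_i c_i * 1_{A_i} with disjoint A_i,
  integral f dm = sum_i c_i * m(A_i).
Lengths of the A_i:
  m(A_1) = 7/2 - 3 = 1/2.
  m(A_2) = 9/2 - 4 = 1/2.
  m(A_3) = 29/4 - 19/4 = 5/2.
Contributions c_i * m(A_i):
  (-3) * (1/2) = -3/2.
  (-3) * (1/2) = -3/2.
  (-2/3) * (5/2) = -5/3.
Total: -3/2 - 3/2 - 5/3 = -14/3.

-14/3


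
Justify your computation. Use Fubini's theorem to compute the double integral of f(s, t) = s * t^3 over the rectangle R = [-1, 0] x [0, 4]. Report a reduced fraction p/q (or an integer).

f(s, t) is a tensor product of a function of s and a function of t, and both factors are bounded continuous (hence Lebesgue integrable) on the rectangle, so Fubini's theorem applies:
  integral_R f d(m x m) = (integral_a1^b1 s ds) * (integral_a2^b2 t^3 dt).
Inner integral in s: integral_{-1}^{0} s ds = (0^2 - (-1)^2)/2
  = -1/2.
Inner integral in t: integral_{0}^{4} t^3 dt = (4^4 - 0^4)/4
  = 64.
Product: (-1/2) * (64) = -32.

-32


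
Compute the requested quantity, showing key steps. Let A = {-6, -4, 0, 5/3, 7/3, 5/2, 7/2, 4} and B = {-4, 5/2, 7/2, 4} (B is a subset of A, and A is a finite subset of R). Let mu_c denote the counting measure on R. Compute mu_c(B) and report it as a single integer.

Counting measure assigns mu_c(E) = |E| (number of elements) when E is finite.
B has 4 element(s), so mu_c(B) = 4.

4


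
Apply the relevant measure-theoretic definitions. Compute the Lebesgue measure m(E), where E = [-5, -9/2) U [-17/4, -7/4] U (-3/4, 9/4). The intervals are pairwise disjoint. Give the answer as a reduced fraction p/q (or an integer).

For pairwise disjoint intervals, m(union_i I_i) = sum_i m(I_i),
and m is invariant under swapping open/closed endpoints (single points have measure 0).
So m(E) = sum_i (b_i - a_i).
  I_1 has length -9/2 - (-5) = 1/2.
  I_2 has length -7/4 - (-17/4) = 5/2.
  I_3 has length 9/4 - (-3/4) = 3.
Summing:
  m(E) = 1/2 + 5/2 + 3 = 6.

6


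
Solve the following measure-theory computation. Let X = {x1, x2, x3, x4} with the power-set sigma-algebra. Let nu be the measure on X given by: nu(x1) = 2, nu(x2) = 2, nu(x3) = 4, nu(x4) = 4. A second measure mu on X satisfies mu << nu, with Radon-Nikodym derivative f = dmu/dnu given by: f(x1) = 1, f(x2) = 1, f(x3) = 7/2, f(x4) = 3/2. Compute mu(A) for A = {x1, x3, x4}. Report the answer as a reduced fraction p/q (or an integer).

By the defining property of the Radon-Nikodym derivative, for every measurable set A,
  mu(A) = integral_A f dnu.
Since nu is a discrete measure concentrated on the atoms of X, the integral over A reduces to the sum
  mu(A) = sum_{x in A} f(x) * nu({x}).
Computing each term:
  x1: f(x1) * nu(x1) = 1 * 2 = 2.
  x3: f(x3) * nu(x3) = 7/2 * 4 = 14.
  x4: f(x4) * nu(x4) = 3/2 * 4 = 6.
Summing: mu(A) = 2 + 14 + 6 = 22.

22


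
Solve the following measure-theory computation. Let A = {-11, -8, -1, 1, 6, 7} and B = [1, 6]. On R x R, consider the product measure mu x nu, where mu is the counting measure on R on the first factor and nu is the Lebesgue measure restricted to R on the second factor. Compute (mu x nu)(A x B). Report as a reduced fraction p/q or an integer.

For a measurable rectangle A x B, the product measure satisfies
  (mu x nu)(A x B) = mu(A) * nu(B).
  mu(A) = 6.
  nu(B) = 5.
  (mu x nu)(A x B) = 6 * 5 = 30.

30


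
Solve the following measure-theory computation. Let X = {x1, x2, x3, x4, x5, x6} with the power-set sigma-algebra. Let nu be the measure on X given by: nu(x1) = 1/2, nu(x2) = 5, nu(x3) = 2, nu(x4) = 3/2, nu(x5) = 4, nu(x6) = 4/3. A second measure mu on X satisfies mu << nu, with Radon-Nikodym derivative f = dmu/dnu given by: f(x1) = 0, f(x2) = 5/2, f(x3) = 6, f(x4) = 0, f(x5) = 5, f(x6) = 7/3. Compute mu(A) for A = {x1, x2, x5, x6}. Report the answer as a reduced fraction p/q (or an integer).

By the defining property of the Radon-Nikodym derivative, for every measurable set A,
  mu(A) = integral_A f dnu.
Since nu is a discrete measure concentrated on the atoms of X, the integral over A reduces to the sum
  mu(A) = sum_{x in A} f(x) * nu({x}).
Computing each term:
  x1: f(x1) * nu(x1) = 0 * 1/2 = 0.
  x2: f(x2) * nu(x2) = 5/2 * 5 = 25/2.
  x5: f(x5) * nu(x5) = 5 * 4 = 20.
  x6: f(x6) * nu(x6) = 7/3 * 4/3 = 28/9.
Summing: mu(A) = 0 + 25/2 + 20 + 28/9 = 641/18.

641/18


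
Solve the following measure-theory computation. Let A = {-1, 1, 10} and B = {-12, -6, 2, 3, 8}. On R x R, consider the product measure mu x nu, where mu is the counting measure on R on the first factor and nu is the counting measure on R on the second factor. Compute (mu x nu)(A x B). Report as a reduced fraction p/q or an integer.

For a measurable rectangle A x B, the product measure satisfies
  (mu x nu)(A x B) = mu(A) * nu(B).
  mu(A) = 3.
  nu(B) = 5.
  (mu x nu)(A x B) = 3 * 5 = 15.

15


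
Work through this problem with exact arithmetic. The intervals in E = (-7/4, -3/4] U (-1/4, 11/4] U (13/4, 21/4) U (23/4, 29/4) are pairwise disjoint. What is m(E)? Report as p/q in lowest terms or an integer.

For pairwise disjoint intervals, m(union_i I_i) = sum_i m(I_i),
and m is invariant under swapping open/closed endpoints (single points have measure 0).
So m(E) = sum_i (b_i - a_i).
  I_1 has length -3/4 - (-7/4) = 1.
  I_2 has length 11/4 - (-1/4) = 3.
  I_3 has length 21/4 - 13/4 = 2.
  I_4 has length 29/4 - 23/4 = 3/2.
Summing:
  m(E) = 1 + 3 + 2 + 3/2 = 15/2.

15/2


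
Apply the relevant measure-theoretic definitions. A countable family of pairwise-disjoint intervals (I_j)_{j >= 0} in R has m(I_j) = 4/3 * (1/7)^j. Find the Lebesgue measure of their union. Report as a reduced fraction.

By countable additivity of the Lebesgue measure on pairwise disjoint measurable sets,
  m(union_{j >= 0} I_j) = sum_{j >= 0} m(I_j) = sum_{j >= 0} a * r^j,
  with a = 4/3 and r = 1/7.
Since 0 < r = 1/7 < 1, the geometric series converges:
  sum_{j >= 0} a * r^j = a / (1 - r).
  = 4/3 / (1 - 1/7)
  = 4/3 / (6/7)
  = 14/9.

14/9


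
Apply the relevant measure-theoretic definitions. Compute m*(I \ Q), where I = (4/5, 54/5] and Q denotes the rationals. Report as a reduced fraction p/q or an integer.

The interval I = (4/5, 54/5] has m(I) = 54/5 - 4/5 = 10 (endpoints are measure-zero, so open/closed/half-open agree). Write I = (I cap Q) u (I \ Q). The rationals in I are countable, so m*(I cap Q) = 0 (cover each rational by intervals whose total length is arbitrarily small). By countable subadditivity m*(I) <= m*(I cap Q) + m*(I \ Q), hence m*(I \ Q) >= m(I) = 10. The reverse inequality m*(I \ Q) <= m*(I) = 10 is trivial since (I \ Q) is a subset of I. Therefore m*(I \ Q) = 10.

10


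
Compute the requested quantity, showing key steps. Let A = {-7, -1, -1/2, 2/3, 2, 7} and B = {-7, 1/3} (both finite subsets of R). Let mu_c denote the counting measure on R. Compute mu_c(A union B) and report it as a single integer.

Counting measure on a finite set equals cardinality. By inclusion-exclusion, |A union B| = |A| + |B| - |A cap B|.
|A| = 6, |B| = 2, |A cap B| = 1.
So mu_c(A union B) = 6 + 2 - 1 = 7.

7


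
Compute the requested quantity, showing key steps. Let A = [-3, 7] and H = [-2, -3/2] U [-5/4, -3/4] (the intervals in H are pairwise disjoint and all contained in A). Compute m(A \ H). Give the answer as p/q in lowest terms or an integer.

The ambient interval has length m(A) = 7 - (-3) = 10.
Since the holes are disjoint and sit inside A, by finite additivity
  m(H) = sum_i (b_i - a_i), and m(A \ H) = m(A) - m(H).
Computing the hole measures:
  m(H_1) = -3/2 - (-2) = 1/2.
  m(H_2) = -3/4 - (-5/4) = 1/2.
Summed: m(H) = 1/2 + 1/2 = 1.
So m(A \ H) = 10 - 1 = 9.

9


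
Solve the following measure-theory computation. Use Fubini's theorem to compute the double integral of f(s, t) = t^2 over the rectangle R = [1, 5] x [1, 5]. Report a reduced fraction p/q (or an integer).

f(s, t) is a tensor product of a function of s and a function of t, and both factors are bounded continuous (hence Lebesgue integrable) on the rectangle, so Fubini's theorem applies:
  integral_R f d(m x m) = (integral_a1^b1 1 ds) * (integral_a2^b2 t^2 dt).
Inner integral in s: integral_{1}^{5} 1 ds = (5^1 - 1^1)/1
  = 4.
Inner integral in t: integral_{1}^{5} t^2 dt = (5^3 - 1^3)/3
  = 124/3.
Product: (4) * (124/3) = 496/3.

496/3
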